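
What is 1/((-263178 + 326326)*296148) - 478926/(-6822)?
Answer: 497581601924107/7087737329616 ≈ 70.203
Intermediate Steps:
1/((-263178 + 326326)*296148) - 478926/(-6822) = (1/296148)/63148 - 478926*(-1/6822) = (1/63148)*(1/296148) + 26607/379 = 1/18701153904 + 26607/379 = 497581601924107/7087737329616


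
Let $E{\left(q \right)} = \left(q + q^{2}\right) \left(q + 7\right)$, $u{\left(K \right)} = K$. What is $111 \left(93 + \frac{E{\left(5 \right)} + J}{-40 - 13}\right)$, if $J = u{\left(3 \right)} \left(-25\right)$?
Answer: $\frac{515484}{53} \approx 9726.1$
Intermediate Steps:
$E{\left(q \right)} = \left(7 + q\right) \left(q + q^{2}\right)$ ($E{\left(q \right)} = \left(q + q^{2}\right) \left(7 + q\right) = \left(7 + q\right) \left(q + q^{2}\right)$)
$J = -75$ ($J = 3 \left(-25\right) = -75$)
$111 \left(93 + \frac{E{\left(5 \right)} + J}{-40 - 13}\right) = 111 \left(93 + \frac{5 \left(7 + 5^{2} + 8 \cdot 5\right) - 75}{-40 - 13}\right) = 111 \left(93 + \frac{5 \left(7 + 25 + 40\right) - 75}{-53}\right) = 111 \left(93 + \left(5 \cdot 72 - 75\right) \left(- \frac{1}{53}\right)\right) = 111 \left(93 + \left(360 - 75\right) \left(- \frac{1}{53}\right)\right) = 111 \left(93 + 285 \left(- \frac{1}{53}\right)\right) = 111 \left(93 - \frac{285}{53}\right) = 111 \cdot \frac{4644}{53} = \frac{515484}{53}$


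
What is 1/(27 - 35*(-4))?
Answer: 1/167 ≈ 0.0059880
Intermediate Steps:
1/(27 - 35*(-4)) = 1/(27 + 140) = 1/167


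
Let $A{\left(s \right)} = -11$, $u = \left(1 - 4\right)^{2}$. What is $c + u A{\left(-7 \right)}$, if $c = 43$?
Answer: $-56$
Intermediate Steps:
$u = 9$ ($u = \left(-3\right)^{2} = 9$)
$c + u A{\left(-7 \right)} = 43 + 9 \left(-11\right) = 43 - 99 = -56$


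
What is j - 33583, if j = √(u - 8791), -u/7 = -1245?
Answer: -33583 + 2*I*√19 ≈ -33583.0 + 8.7178*I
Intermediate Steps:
u = 8715 (u = -7*(-1245) = 8715)
j = 2*I*√19 (j = √(8715 - 8791) = √(-76) = 2*I*√19 ≈ 8.7178*I)
j - 33583 = 2*I*√19 - 33583 = -33583 + 2*I*√19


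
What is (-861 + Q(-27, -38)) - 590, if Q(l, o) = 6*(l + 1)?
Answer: -1607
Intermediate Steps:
Q(l, o) = 6 + 6*l (Q(l, o) = 6*(1 + l) = 6 + 6*l)
(-861 + Q(-27, -38)) - 590 = (-861 + (6 + 6*(-27))) - 590 = (-861 + (6 - 162)) - 590 = (-861 - 156) - 590 = -1017 - 590 = -1607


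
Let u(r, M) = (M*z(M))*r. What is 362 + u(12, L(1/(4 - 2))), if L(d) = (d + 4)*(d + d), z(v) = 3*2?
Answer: 686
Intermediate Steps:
z(v) = 6
L(d) = 2*d*(4 + d) (L(d) = (4 + d)*(2*d) = 2*d*(4 + d))
u(r, M) = 6*M*r (u(r, M) = (M*6)*r = (6*M)*r = 6*M*r)
362 + u(12, L(1/(4 - 2))) = 362 + 6*(2*(4 + 1/(4 - 2))/(4 - 2))*12 = 362 + 6*(2*(4 + 1/2)/2)*12 = 362 + 6*(2*(½)*(4 + ½))*12 = 362 + 6*(2*(½)*(9/2))*12 = 362 + 6*(9/2)*12 = 362 + 324 = 686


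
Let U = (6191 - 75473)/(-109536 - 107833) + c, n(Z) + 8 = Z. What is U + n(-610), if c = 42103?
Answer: 9017622247/217369 ≈ 41485.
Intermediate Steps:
n(Z) = -8 + Z
U = 9151956289/217369 (U = (6191 - 75473)/(-109536 - 107833) + 42103 = -69282/(-217369) + 42103 = -69282*(-1/217369) + 42103 = 69282/217369 + 42103 = 9151956289/217369 ≈ 42103.)
U + n(-610) = 9151956289/217369 + (-8 - 610) = 9151956289/217369 - 618 = 9017622247/217369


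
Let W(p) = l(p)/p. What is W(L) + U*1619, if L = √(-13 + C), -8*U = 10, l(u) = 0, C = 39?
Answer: -8095/4 ≈ -2023.8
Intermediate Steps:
U = -5/4 (U = -⅛*10 = -5/4 ≈ -1.2500)
L = √26 (L = √(-13 + 39) = √26 ≈ 5.0990)
W(p) = 0 (W(p) = 0/p = 0)
W(L) + U*1619 = 0 - 5/4*1619 = 0 - 8095/4 = -8095/4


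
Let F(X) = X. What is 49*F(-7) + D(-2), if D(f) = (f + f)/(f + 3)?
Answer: -347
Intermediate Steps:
D(f) = 2*f/(3 + f) (D(f) = (2*f)/(3 + f) = 2*f/(3 + f))
49*F(-7) + D(-2) = 49*(-7) + 2*(-2)/(3 - 2) = -343 + 2*(-2)/1 = -343 + 2*(-2)*1 = -343 - 4 = -347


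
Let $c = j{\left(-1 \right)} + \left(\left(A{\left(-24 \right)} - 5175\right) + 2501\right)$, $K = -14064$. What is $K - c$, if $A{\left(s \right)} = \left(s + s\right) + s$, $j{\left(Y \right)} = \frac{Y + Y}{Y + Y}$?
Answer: $-11319$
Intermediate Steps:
$j{\left(Y \right)} = 1$ ($j{\left(Y \right)} = \frac{2 Y}{2 Y} = 2 Y \frac{1}{2 Y} = 1$)
$A{\left(s \right)} = 3 s$ ($A{\left(s \right)} = 2 s + s = 3 s$)
$c = -2745$ ($c = 1 + \left(\left(3 \left(-24\right) - 5175\right) + 2501\right) = 1 + \left(\left(-72 - 5175\right) + 2501\right) = 1 + \left(-5247 + 2501\right) = 1 - 2746 = -2745$)
$K - c = -14064 - -2745 = -14064 + 2745 = -11319$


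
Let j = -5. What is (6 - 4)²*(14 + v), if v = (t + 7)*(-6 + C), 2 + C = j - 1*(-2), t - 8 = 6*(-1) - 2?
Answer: -252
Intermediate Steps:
t = 0 (t = 8 + (6*(-1) - 2) = 8 + (-6 - 2) = 8 - 8 = 0)
C = -5 (C = -2 + (-5 - 1*(-2)) = -2 + (-5 + 2) = -2 - 3 = -5)
v = -77 (v = (0 + 7)*(-6 - 5) = 7*(-11) = -77)
(6 - 4)²*(14 + v) = (6 - 4)²*(14 - 77) = 2²*(-63) = 4*(-63) = -252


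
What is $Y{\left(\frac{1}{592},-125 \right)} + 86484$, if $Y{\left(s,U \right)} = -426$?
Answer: $86058$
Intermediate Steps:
$Y{\left(\frac{1}{592},-125 \right)} + 86484 = -426 + 86484 = 86058$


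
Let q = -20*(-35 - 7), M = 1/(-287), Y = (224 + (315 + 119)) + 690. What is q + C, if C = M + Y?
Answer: 627955/287 ≈ 2188.0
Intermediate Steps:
Y = 1348 (Y = (224 + 434) + 690 = 658 + 690 = 1348)
M = -1/287 ≈ -0.0034843
q = 840 (q = -20*(-42) = 840)
C = 386875/287 (C = -1/287 + 1348 = 386875/287 ≈ 1348.0)
q + C = 840 + 386875/287 = 627955/287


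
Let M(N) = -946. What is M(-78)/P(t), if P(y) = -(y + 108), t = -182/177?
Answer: 83721/9467 ≈ 8.8435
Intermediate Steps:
t = -182/177 (t = -182*1/177 = -182/177 ≈ -1.0282)
P(y) = -108 - y (P(y) = -(108 + y) = -108 - y)
M(-78)/P(t) = -946/(-108 - 1*(-182/177)) = -946/(-108 + 182/177) = -946/(-18934/177) = -946*(-177/18934) = 83721/9467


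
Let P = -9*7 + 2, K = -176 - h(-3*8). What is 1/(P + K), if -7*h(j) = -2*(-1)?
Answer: -7/1657 ≈ -0.0042245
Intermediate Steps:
h(j) = -2/7 (h(j) = -(-2)*(-1)/7 = -⅐*2 = -2/7)
K = -1230/7 (K = -176 - 1*(-2/7) = -176 + 2/7 = -1230/7 ≈ -175.71)
P = -61 (P = -63 + 2 = -61)
1/(P + K) = 1/(-61 - 1230/7) = 1/(-1657/7) = -7/1657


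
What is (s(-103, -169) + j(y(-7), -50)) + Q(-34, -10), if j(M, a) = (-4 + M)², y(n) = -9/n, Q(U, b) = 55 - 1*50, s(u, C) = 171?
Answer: 8985/49 ≈ 183.37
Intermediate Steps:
Q(U, b) = 5 (Q(U, b) = 55 - 50 = 5)
y(n) = -9/n
(s(-103, -169) + j(y(-7), -50)) + Q(-34, -10) = (171 + (-4 - 9/(-7))²) + 5 = (171 + (-4 - 9*(-⅐))²) + 5 = (171 + (-4 + 9/7)²) + 5 = (171 + (-19/7)²) + 5 = (171 + 361/49) + 5 = 8740/49 + 5 = 8985/49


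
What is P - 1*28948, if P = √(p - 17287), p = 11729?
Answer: -28948 + I*√5558 ≈ -28948.0 + 74.552*I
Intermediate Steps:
P = I*√5558 (P = √(11729 - 17287) = √(-5558) = I*√5558 ≈ 74.552*I)
P - 1*28948 = I*√5558 - 1*28948 = I*√5558 - 28948 = -28948 + I*√5558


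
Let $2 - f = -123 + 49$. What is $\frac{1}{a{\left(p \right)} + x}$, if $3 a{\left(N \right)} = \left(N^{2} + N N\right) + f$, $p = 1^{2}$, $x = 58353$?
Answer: $\frac{1}{58379} \approx 1.7129 \cdot 10^{-5}$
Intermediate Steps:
$f = 76$ ($f = 2 - \left(-123 + 49\right) = 2 - -74 = 2 + 74 = 76$)
$p = 1$
$a{\left(N \right)} = \frac{76}{3} + \frac{2 N^{2}}{3}$ ($a{\left(N \right)} = \frac{\left(N^{2} + N N\right) + 76}{3} = \frac{\left(N^{2} + N^{2}\right) + 76}{3} = \frac{2 N^{2} + 76}{3} = \frac{76 + 2 N^{2}}{3} = \frac{76}{3} + \frac{2 N^{2}}{3}$)
$\frac{1}{a{\left(p \right)} + x} = \frac{1}{\left(\frac{76}{3} + \frac{2 \cdot 1^{2}}{3}\right) + 58353} = \frac{1}{\left(\frac{76}{3} + \frac{2}{3} \cdot 1\right) + 58353} = \frac{1}{\left(\frac{76}{3} + \frac{2}{3}\right) + 58353} = \frac{1}{26 + 58353} = \frac{1}{58379}$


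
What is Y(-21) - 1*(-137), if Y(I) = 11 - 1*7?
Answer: 141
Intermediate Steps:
Y(I) = 4 (Y(I) = 11 - 7 = 4)
Y(-21) - 1*(-137) = 4 - 1*(-137) = 4 + 137 = 141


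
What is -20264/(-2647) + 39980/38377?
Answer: 883498588/101583919 ≈ 8.6972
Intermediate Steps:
-20264/(-2647) + 39980/38377 = -20264*(-1/2647) + 39980*(1/38377) = 20264/2647 + 39980/38377 = 883498588/101583919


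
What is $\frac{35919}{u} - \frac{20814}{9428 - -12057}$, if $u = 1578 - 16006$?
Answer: $- \frac{1072024107}{309985580} \approx -3.4583$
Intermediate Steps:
$u = -14428$
$\frac{35919}{u} - \frac{20814}{9428 - -12057} = \frac{35919}{-14428} - \frac{20814}{9428 - -12057} = 35919 \left(- \frac{1}{14428}\right) - \frac{20814}{9428 + 12057} = - \frac{35919}{14428} - \frac{20814}{21485} = - \frac{1072024107}{309985580}$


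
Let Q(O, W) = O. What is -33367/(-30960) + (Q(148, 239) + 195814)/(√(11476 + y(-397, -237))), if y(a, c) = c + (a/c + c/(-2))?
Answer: 33367/30960 + 15074*√2552134026/414173 ≈ 1839.7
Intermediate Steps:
y(a, c) = c/2 + a/c (y(a, c) = c + (a/c + c*(-½)) = c + (a/c - c/2) = c + (-c/2 + a/c) = c/2 + a/c)
-33367/(-30960) + (Q(148, 239) + 195814)/(√(11476 + y(-397, -237))) = -33367/(-30960) + (148 + 195814)/(√(11476 + ((½)*(-237) - 397/(-237)))) = -33367*(-1/30960) + 195962/(√(11476 + (-237/2 - 397*(-1/237)))) = 33367/30960 + 195962/(√(11476 + (-237/2 + 397/237))) = 33367/30960 + 195962/(√(11476 - 55375/474)) = 33367/30960 + 195962/(√(5384249/474)) = 33367/30960 + 195962/((√2552134026/474)) = 33367/30960 + 195962*(√2552134026/5384249) = 33367/30960 + 15074*√2552134026/414173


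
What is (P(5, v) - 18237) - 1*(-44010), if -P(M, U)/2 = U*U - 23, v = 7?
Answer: 25721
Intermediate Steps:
P(M, U) = 46 - 2*U**2 (P(M, U) = -2*(U*U - 23) = -2*(U**2 - 23) = -2*(-23 + U**2) = 46 - 2*U**2)
(P(5, v) - 18237) - 1*(-44010) = ((46 - 2*7**2) - 18237) - 1*(-44010) = ((46 - 2*49) - 18237) + 44010 = ((46 - 98) - 18237) + 44010 = (-52 - 18237) + 44010 = -18289 + 44010 = 25721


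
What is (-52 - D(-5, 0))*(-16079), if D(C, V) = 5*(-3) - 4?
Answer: 530607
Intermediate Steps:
D(C, V) = -19 (D(C, V) = -15 - 4 = -19)
(-52 - D(-5, 0))*(-16079) = (-52 - 1*(-19))*(-16079) = (-52 + 19)*(-16079) = -33*(-16079) = 530607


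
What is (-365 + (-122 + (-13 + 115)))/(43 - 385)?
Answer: 385/342 ≈ 1.1257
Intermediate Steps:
(-365 + (-122 + (-13 + 115)))/(43 - 385) = (-365 + (-122 + 102))/(-342) = (-365 - 20)*(-1/342) = -385*(-1/342) = 385/342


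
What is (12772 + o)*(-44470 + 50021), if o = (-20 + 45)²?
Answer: 74366747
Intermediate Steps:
o = 625 (o = 25² = 625)
(12772 + o)*(-44470 + 50021) = (12772 + 625)*(-44470 + 50021) = 13397*5551 = 74366747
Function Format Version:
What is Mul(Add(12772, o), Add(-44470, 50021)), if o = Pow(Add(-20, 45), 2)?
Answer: 74366747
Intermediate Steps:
o = 625 (o = Pow(25, 2) = 625)
Mul(Add(12772, o), Add(-44470, 50021)) = Mul(Add(12772, 625), Add(-44470, 50021)) = Mul(13397, 5551) = 74366747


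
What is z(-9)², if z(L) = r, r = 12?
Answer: 144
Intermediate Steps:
z(L) = 12
z(-9)² = 12² = 144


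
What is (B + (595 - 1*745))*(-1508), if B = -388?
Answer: 811304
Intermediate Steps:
(B + (595 - 1*745))*(-1508) = (-388 + (595 - 1*745))*(-1508) = (-388 + (595 - 745))*(-1508) = (-388 - 150)*(-1508) = -538*(-1508) = 811304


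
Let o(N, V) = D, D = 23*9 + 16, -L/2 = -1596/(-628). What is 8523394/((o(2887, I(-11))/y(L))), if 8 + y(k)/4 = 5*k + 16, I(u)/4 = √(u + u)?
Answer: -93211836784/35011 ≈ -2.6624e+6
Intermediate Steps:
L = -798/157 (L = -(-3192)/(-628) = -(-3192)*(-1)/628 = -2*399/157 = -798/157 ≈ -5.0828)
I(u) = 4*√2*√u (I(u) = 4*√(u + u) = 4*√(2*u) = 4*(√2*√u) = 4*√2*√u)
D = 223 (D = 207 + 16 = 223)
y(k) = 32 + 20*k (y(k) = -32 + 4*(5*k + 16) = -32 + 4*(16 + 5*k) = -32 + (64 + 20*k) = 32 + 20*k)
o(N, V) = 223
8523394/((o(2887, I(-11))/y(L))) = 8523394/((223/(32 + 20*(-798/157)))) = 8523394/((223/(32 - 15960/157))) = 8523394/((223/(-10936/157))) = 8523394/((223*(-157/10936))) = 8523394/(-35011/10936) = 8523394*(-10936/35011) = -93211836784/35011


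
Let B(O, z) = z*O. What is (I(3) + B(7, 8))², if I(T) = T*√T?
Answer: 3163 + 336*√3 ≈ 3745.0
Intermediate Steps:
B(O, z) = O*z
I(T) = T^(3/2)
(I(3) + B(7, 8))² = (3^(3/2) + 7*8)² = (3*√3 + 56)² = (56 + 3*√3)²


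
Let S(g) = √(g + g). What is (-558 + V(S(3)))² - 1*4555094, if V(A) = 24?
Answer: -4269938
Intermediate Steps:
S(g) = √2*√g (S(g) = √(2*g) = √2*√g)
(-558 + V(S(3)))² - 1*4555094 = (-558 + 24)² - 1*4555094 = (-534)² - 4555094 = 285156 - 4555094 = -4269938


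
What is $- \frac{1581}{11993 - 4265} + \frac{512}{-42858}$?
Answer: $- \frac{11952539}{55201104} \approx -0.21653$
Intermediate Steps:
$- \frac{1581}{11993 - 4265} + \frac{512}{-42858} = - \frac{1581}{7728} + 512 \left(- \frac{1}{42858}\right) = \left(-1581\right) \frac{1}{7728} - \frac{256}{21429} = - \frac{527}{2576} - \frac{256}{21429} = - \frac{11952539}{55201104}$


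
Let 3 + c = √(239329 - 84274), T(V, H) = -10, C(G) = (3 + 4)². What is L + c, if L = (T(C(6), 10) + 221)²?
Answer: 44518 + √155055 ≈ 44912.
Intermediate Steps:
C(G) = 49 (C(G) = 7² = 49)
L = 44521 (L = (-10 + 221)² = 211² = 44521)
c = -3 + √155055 (c = -3 + √(239329 - 84274) = -3 + √155055 ≈ 390.77)
L + c = 44521 + (-3 + √155055) = 44518 + √155055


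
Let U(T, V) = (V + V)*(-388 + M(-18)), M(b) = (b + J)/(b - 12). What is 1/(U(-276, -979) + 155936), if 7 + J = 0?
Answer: 3/2742025 ≈ 1.0941e-6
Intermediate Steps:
J = -7 (J = -7 + 0 = -7)
M(b) = (-7 + b)/(-12 + b) (M(b) = (b - 7)/(b - 12) = (-7 + b)/(-12 + b))
U(T, V) = -2323*V/3 (U(T, V) = (V + V)*(-388 + (-7 - 18)/(-12 - 18)) = (2*V)*(-388 - 25/(-30)) = (2*V)*(-388 - 1/30*(-25)) = (2*V)*(-388 + ⅚) = (2*V)*(-2323/6) = -2323*V/3)
1/(U(-276, -979) + 155936) = 1/(-2323/3*(-979) + 155936) = 1/(2274217/3 + 155936) = 1/(2742025/3) = 3/2742025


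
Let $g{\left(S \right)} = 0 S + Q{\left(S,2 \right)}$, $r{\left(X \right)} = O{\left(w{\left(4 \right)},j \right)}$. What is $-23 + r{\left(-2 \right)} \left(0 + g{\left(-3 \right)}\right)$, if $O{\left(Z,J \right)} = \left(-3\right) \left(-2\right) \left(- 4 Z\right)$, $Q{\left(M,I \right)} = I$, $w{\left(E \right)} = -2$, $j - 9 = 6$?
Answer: $73$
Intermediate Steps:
$j = 15$ ($j = 9 + 6 = 15$)
$O{\left(Z,J \right)} = - 24 Z$ ($O{\left(Z,J \right)} = 6 \left(- 4 Z\right) = - 24 Z$)
$r{\left(X \right)} = 48$ ($r{\left(X \right)} = \left(-24\right) \left(-2\right) = 48$)
$g{\left(S \right)} = 2$ ($g{\left(S \right)} = 0 S + 2 = 0 + 2 = 2$)
$-23 + r{\left(-2 \right)} \left(0 + g{\left(-3 \right)}\right) = -23 + 48 \left(0 + 2\right) = -23 + 48 \cdot 2 = -23 + 96 = 73$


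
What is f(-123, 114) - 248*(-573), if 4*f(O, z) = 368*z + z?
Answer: 305241/2 ≈ 1.5262e+5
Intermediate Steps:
f(O, z) = 369*z/4 (f(O, z) = (368*z + z)/4 = (369*z)/4 = 369*z/4)
f(-123, 114) - 248*(-573) = (369/4)*114 - 248*(-573) = 21033/2 + 142104 = 305241/2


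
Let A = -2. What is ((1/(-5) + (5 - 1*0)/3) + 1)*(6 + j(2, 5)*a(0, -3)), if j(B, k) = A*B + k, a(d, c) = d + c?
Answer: 37/5 ≈ 7.4000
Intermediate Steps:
a(d, c) = c + d
j(B, k) = k - 2*B (j(B, k) = -2*B + k = k - 2*B)
((1/(-5) + (5 - 1*0)/3) + 1)*(6 + j(2, 5)*a(0, -3)) = ((1/(-5) + (5 - 1*0)/3) + 1)*(6 + (5 - 2*2)*(-3 + 0)) = ((1*(-⅕) + (5 + 0)*(⅓)) + 1)*(6 + (5 - 4)*(-3)) = ((-⅕ + 5*(⅓)) + 1)*(6 + 1*(-3)) = ((-⅕ + 5/3) + 1)*(6 - 3) = (22/15 + 1)*3 = (37/15)*3 = 37/5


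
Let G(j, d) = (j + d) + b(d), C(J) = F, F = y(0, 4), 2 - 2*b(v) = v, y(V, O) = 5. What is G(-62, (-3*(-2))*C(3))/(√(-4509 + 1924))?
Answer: 46*I*√2585/2585 ≈ 0.90475*I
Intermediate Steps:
b(v) = 1 - v/2
F = 5
C(J) = 5
G(j, d) = 1 + j + d/2 (G(j, d) = (j + d) + (1 - d/2) = (d + j) + (1 - d/2) = 1 + j + d/2)
G(-62, (-3*(-2))*C(3))/(√(-4509 + 1924)) = (1 - 62 + (-3*(-2)*5)/2)/(√(-4509 + 1924)) = (1 - 62 + (6*5)/2)/(√(-2585)) = (1 - 62 + (½)*30)/((I*√2585)) = (1 - 62 + 15)*(-I*√2585/2585) = -(-46)*I*√2585/2585 = 46*I*√2585/2585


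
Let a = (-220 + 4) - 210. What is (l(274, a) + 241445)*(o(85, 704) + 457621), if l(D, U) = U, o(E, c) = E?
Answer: 110315842414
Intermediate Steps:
a = -426 (a = -216 - 210 = -426)
(l(274, a) + 241445)*(o(85, 704) + 457621) = (-426 + 241445)*(85 + 457621) = 241019*457706 = 110315842414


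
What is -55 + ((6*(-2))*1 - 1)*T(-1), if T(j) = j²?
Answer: -68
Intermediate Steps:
-55 + ((6*(-2))*1 - 1)*T(-1) = -55 + ((6*(-2))*1 - 1)*(-1)² = -55 + (-12*1 - 1)*1 = -55 + (-12 - 1)*1 = -55 - 13*1 = -55 - 13 = -68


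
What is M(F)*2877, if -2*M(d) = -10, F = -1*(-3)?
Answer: 14385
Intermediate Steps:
F = 3
M(d) = 5 (M(d) = -1/2*(-10) = 5)
M(F)*2877 = 5*2877 = 14385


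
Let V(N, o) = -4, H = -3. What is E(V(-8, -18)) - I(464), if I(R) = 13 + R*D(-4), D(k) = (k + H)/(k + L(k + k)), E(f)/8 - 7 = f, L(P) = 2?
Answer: -1613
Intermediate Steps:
E(f) = 56 + 8*f
D(k) = (-3 + k)/(2 + k) (D(k) = (k - 3)/(k + 2) = (-3 + k)/(2 + k))
I(R) = 13 + 7*R/2 (I(R) = 13 + R*((-3 - 4)/(2 - 4)) = 13 + R*(-7/(-2)) = 13 + R*(-1/2*(-7)) = 13 + R*(7/2) = 13 + 7*R/2)
E(V(-8, -18)) - I(464) = (56 + 8*(-4)) - (13 + (7/2)*464) = (56 - 32) - (13 + 1624) = 24 - 1*1637 = 24 - 1637 = -1613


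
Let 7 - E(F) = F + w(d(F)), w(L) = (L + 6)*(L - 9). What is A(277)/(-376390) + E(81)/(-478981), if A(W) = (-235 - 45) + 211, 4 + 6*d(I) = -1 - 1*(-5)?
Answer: 40577489/180283658590 ≈ 0.00022508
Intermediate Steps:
d(I) = 0 (d(I) = -⅔ + (-1 - 1*(-5))/6 = -⅔ + (-1 + 5)/6 = -⅔ + (⅙)*4 = -⅔ + ⅔ = 0)
w(L) = (-9 + L)*(6 + L) (w(L) = (6 + L)*(-9 + L) = (-9 + L)*(6 + L))
A(W) = -69 (A(W) = -280 + 211 = -69)
E(F) = 61 - F (E(F) = 7 - (F + (-54 + 0² - 3*0)) = 7 - (F + (-54 + 0 + 0)) = 7 - (F - 54) = 7 - (-54 + F) = 7 + (54 - F) = 61 - F)
A(277)/(-376390) + E(81)/(-478981) = -69/(-376390) + (61 - 1*81)/(-478981) = -69*(-1/376390) + (61 - 81)*(-1/478981) = 69/376390 - 20*(-1/478981) = 69/376390 + 20/478981 = 40577489/180283658590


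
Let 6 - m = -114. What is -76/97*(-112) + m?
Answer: 20152/97 ≈ 207.75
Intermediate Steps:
m = 120 (m = 6 - 1*(-114) = 6 + 114 = 120)
-76/97*(-112) + m = -76/97*(-112) + 120 = 8512/97 + 120 = 20152/97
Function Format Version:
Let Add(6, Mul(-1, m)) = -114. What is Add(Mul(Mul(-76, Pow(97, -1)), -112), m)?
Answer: Rational(20152, 97) ≈ 207.75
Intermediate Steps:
m = 120 (m = Add(6, Mul(-1, -114)) = Add(6, 114) = 120)
Add(Mul(Mul(-76, Pow(97, -1)), -112), m) = Add(Mul(Mul(-76, Pow(97, -1)), -112), 120) = Add(Mul(Mul(-76, Rational(1, 97)), -112), 120) = Add(Mul(Rational(-76, 97), -112), 120) = Add(Rational(8512, 97), 120) = Rational(20152, 97)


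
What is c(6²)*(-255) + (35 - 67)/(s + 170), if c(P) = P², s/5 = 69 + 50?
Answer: -252817232/765 ≈ -3.3048e+5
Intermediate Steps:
s = 595 (s = 5*(69 + 50) = 5*119 = 595)
c(6²)*(-255) + (35 - 67)/(s + 170) = (6²)²*(-255) + (35 - 67)/(595 + 170) = 36²*(-255) - 32/765 = 1296*(-255) - 32*1/765 = -330480 - 32/765 = -252817232/765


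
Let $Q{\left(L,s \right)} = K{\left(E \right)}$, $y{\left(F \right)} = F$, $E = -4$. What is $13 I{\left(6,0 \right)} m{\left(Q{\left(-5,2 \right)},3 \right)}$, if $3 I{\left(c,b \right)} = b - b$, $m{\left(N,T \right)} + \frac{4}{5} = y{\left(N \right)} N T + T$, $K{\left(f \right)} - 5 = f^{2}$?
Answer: $0$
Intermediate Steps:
$K{\left(f \right)} = 5 + f^{2}$
$Q{\left(L,s \right)} = 21$ ($Q{\left(L,s \right)} = 5 + \left(-4\right)^{2} = 5 + 16 = 21$)
$m{\left(N,T \right)} = - \frac{4}{5} + T + T N^{2}$ ($m{\left(N,T \right)} = - \frac{4}{5} + \left(N N T + T\right) = - \frac{4}{5} + \left(N^{2} T + T\right) = - \frac{4}{5} + \left(T N^{2} + T\right) = - \frac{4}{5} + \left(T + T N^{2}\right) = - \frac{4}{5} + T + T N^{2}$)
$I{\left(c,b \right)} = 0$ ($I{\left(c,b \right)} = \frac{b - b}{3} = \frac{1}{3} \cdot 0 = 0$)
$13 I{\left(6,0 \right)} m{\left(Q{\left(-5,2 \right)},3 \right)} = 13 \cdot 0 \left(- \frac{4}{5} + 3 + 3 \cdot 21^{2}\right) = 0 \left(- \frac{4}{5} + 3 + 3 \cdot 441\right) = 0 \left(- \frac{4}{5} + 3 + 1323\right) = 0 \cdot \frac{6626}{5} = 0$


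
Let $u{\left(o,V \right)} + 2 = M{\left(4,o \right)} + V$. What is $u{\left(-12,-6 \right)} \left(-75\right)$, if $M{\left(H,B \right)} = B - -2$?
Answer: $1350$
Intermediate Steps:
$M{\left(H,B \right)} = 2 + B$ ($M{\left(H,B \right)} = B + 2 = 2 + B$)
$u{\left(o,V \right)} = V + o$ ($u{\left(o,V \right)} = -2 + \left(\left(2 + o\right) + V\right) = -2 + \left(2 + V + o\right) = V + o$)
$u{\left(-12,-6 \right)} \left(-75\right) = \left(-6 - 12\right) \left(-75\right) = \left(-18\right) \left(-75\right) = 1350$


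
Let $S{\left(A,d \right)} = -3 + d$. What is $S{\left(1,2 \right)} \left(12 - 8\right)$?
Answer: $-4$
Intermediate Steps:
$S{\left(1,2 \right)} \left(12 - 8\right) = \left(-3 + 2\right) \left(12 - 8\right) = \left(-1\right) 4 = -4$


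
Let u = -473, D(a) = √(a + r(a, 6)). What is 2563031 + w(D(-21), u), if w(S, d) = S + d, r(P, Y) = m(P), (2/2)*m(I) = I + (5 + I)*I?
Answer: 2562558 + 7*√6 ≈ 2.5626e+6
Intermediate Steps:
m(I) = I + I*(5 + I) (m(I) = I + (5 + I)*I = I + I*(5 + I))
r(P, Y) = P*(6 + P)
D(a) = √(a + a*(6 + a))
2563031 + w(D(-21), u) = 2563031 + (√(-21*(7 - 21)) - 473) = 2563031 + (√(-21*(-14)) - 473) = 2563031 + (√294 - 473) = 2563031 + (7*√6 - 473) = 2563031 + (-473 + 7*√6) = 2562558 + 7*√6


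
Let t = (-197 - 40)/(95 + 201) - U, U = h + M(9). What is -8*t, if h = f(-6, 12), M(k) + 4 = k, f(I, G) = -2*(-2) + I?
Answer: 1125/37 ≈ 30.405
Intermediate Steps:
f(I, G) = 4 + I
M(k) = -4 + k
h = -2 (h = 4 - 6 = -2)
U = 3 (U = -2 + (-4 + 9) = -2 + 5 = 3)
t = -1125/296 (t = (-197 - 40)/(95 + 201) - 1*3 = -237/296 - 3 = -1125/296 ≈ -3.8007)
-8*t = -8*(-1125/296) = 1125/37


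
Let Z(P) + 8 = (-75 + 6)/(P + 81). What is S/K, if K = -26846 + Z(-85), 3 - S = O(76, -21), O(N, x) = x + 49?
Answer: 100/107347 ≈ 0.00093156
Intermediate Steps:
O(N, x) = 49 + x
Z(P) = -8 - 69/(81 + P) (Z(P) = -8 + (-75 + 6)/(P + 81) = -8 - 69/(81 + P))
S = -25 (S = 3 - (49 - 21) = 3 - 1*28 = 3 - 28 = -25)
K = -107347/4 (K = -26846 + (-717 - 8*(-85))/(81 - 85) = -26846 + (-717 + 680)/(-4) = -26846 - ¼*(-37) = -26846 + 37/4 = -107347/4 ≈ -26837.)
S/K = -25/(-107347/4) = -25*(-4/107347) = 100/107347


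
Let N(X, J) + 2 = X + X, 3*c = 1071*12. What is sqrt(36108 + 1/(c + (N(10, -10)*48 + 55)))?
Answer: 5*sqrt(323136271)/473 ≈ 190.02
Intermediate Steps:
c = 4284 (c = (1071*12)/3 = (1/3)*12852 = 4284)
N(X, J) = -2 + 2*X (N(X, J) = -2 + (X + X) = -2 + 2*X)
sqrt(36108 + 1/(c + (N(10, -10)*48 + 55))) = sqrt(36108 + 1/(4284 + ((-2 + 2*10)*48 + 55))) = sqrt(36108 + 1/(4284 + ((-2 + 20)*48 + 55))) = sqrt(36108 + 1/(4284 + (18*48 + 55))) = sqrt(36108 + 1/(4284 + (864 + 55))) = sqrt(36108 + 1/(4284 + 919)) = sqrt(36108 + 1/5203) = sqrt(187869925/5203) = 5*sqrt(323136271)/473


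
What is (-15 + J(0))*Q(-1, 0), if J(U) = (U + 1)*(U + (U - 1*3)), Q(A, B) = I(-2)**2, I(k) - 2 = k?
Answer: 0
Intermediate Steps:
I(k) = 2 + k
Q(A, B) = 0 (Q(A, B) = (2 - 2)**2 = 0**2 = 0)
J(U) = (1 + U)*(-3 + 2*U) (J(U) = (1 + U)*(U + (U - 3)) = (1 + U)*(U + (-3 + U)) = (1 + U)*(-3 + 2*U))
(-15 + J(0))*Q(-1, 0) = (-15 + (-3 - 1*0 + 2*0**2))*0 = (-15 + (-3 + 0 + 2*0))*0 = (-15 + (-3 + 0 + 0))*0 = (-15 - 3)*0 = -18*0 = 0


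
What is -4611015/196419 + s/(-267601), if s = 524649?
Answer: -445654418982/17520640273 ≈ -25.436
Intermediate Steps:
-4611015/196419 + s/(-267601) = -4611015/196419 + 524649/(-267601) = -4611015*1/196419 + 524649*(-1/267601) = -1537005/65473 - 524649/267601 = -445654418982/17520640273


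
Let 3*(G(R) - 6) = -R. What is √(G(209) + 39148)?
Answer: √351759/3 ≈ 197.70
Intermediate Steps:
G(R) = 6 - R/3 (G(R) = 6 + (-R)/3 = 6 - R/3)
√(G(209) + 39148) = √((6 - ⅓*209) + 39148) = √((6 - 209/3) + 39148) = √(-191/3 + 39148) = √(117253/3) = √351759/3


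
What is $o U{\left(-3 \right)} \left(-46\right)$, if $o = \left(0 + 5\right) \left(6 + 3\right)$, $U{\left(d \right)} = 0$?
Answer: $0$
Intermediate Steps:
$o = 45$ ($o = 5 \cdot 9 = 45$)
$o U{\left(-3 \right)} \left(-46\right) = 45 \cdot 0 \left(-46\right) = 0 \left(-46\right) = 0$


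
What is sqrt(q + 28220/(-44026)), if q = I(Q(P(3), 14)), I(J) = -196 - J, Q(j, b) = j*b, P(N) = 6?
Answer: 5*I*sqrt(5439632430)/22013 ≈ 16.752*I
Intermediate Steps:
Q(j, b) = b*j
q = -280 (q = -196 - 14*6 = -196 - 1*84 = -196 - 84 = -280)
sqrt(q + 28220/(-44026)) = sqrt(-280 + 28220/(-44026)) = sqrt(-280 + 28220*(-1/44026)) = sqrt(-280 - 14110/22013) = sqrt(-6177750/22013) = 5*I*sqrt(5439632430)/22013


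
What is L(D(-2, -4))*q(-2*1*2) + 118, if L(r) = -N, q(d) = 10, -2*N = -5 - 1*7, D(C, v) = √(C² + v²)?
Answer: 58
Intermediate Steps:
N = 6 (N = -(-5 - 1*7)/2 = -(-5 - 7)/2 = -½*(-12) = 6)
L(r) = -6 (L(r) = -1*6 = -6)
L(D(-2, -4))*q(-2*1*2) + 118 = -6*10 + 118 = -60 + 118 = 58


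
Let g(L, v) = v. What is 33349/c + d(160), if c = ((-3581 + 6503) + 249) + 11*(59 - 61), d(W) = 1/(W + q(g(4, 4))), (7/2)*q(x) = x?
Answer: 800845/75576 ≈ 10.597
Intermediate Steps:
q(x) = 2*x/7
d(W) = 1/(8/7 + W) (d(W) = 1/(W + (2/7)*4) = 1/(W + 8/7) = 1/(8/7 + W))
c = 3149 (c = (2922 + 249) + 11*(-2) = 3171 - 22 = 3149)
33349/c + d(160) = 33349/3149 + 7/(8 + 7*160) = 33349*(1/3149) + 7/(8 + 1120) = 33349/3149 + 7/1128 = 800845/75576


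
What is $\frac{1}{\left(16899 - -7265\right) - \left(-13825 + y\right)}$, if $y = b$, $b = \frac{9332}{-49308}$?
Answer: $\frac{12327}{468292736} \approx 2.6323 \cdot 10^{-5}$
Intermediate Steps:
$b = - \frac{2333}{12327}$ ($b = 9332 \left(- \frac{1}{49308}\right) = - \frac{2333}{12327} \approx -0.18926$)
$y = - \frac{2333}{12327} \approx -0.18926$
$\frac{1}{\left(16899 - -7265\right) - \left(-13825 + y\right)} = \frac{1}{\left(16899 - -7265\right) + \left(13825 - - \frac{2333}{12327}\right)} = \frac{1}{\left(16899 + 7265\right) + \left(13825 + \frac{2333}{12327}\right)} = \frac{1}{24164 + \frac{170423108}{12327}} = \frac{1}{\frac{468292736}{12327}} = \frac{12327}{468292736}$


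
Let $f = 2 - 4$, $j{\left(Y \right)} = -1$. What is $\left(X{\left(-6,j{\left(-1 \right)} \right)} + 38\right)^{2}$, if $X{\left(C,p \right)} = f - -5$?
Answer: $1681$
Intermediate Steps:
$f = -2$
$X{\left(C,p \right)} = 3$ ($X{\left(C,p \right)} = -2 - -5 = -2 + 5 = 3$)
$\left(X{\left(-6,j{\left(-1 \right)} \right)} + 38\right)^{2} = \left(3 + 38\right)^{2} = 41^{2} = 1681$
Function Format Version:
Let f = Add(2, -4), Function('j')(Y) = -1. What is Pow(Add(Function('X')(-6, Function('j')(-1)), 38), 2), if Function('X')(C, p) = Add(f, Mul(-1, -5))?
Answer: 1681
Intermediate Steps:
f = -2
Function('X')(C, p) = 3 (Function('X')(C, p) = Add(-2, Mul(-1, -5)) = Add(-2, 5) = 3)
Pow(Add(Function('X')(-6, Function('j')(-1)), 38), 2) = Pow(Add(3, 38), 2) = Pow(41, 2) = 1681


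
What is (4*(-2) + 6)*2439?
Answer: -4878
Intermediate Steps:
(4*(-2) + 6)*2439 = (-8 + 6)*2439 = -2*2439 = -4878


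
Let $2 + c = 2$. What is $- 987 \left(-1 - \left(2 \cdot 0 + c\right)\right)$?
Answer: $987$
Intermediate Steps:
$c = 0$ ($c = -2 + 2 = 0$)
$- 987 \left(-1 - \left(2 \cdot 0 + c\right)\right) = - 987 \left(-1 - \left(2 \cdot 0 + 0\right)\right) = - 987 \left(-1 - \left(0 + 0\right)\right) = - 987 \left(-1 - 0\right) = - 987 \left(-1 + 0\right) = \left(-987\right) \left(-1\right) = 987$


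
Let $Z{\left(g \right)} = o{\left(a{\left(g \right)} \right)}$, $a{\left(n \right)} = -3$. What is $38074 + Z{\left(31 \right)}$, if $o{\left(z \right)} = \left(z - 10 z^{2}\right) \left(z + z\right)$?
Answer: $38632$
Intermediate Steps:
$o{\left(z \right)} = 2 z \left(z - 10 z^{2}\right)$ ($o{\left(z \right)} = \left(z - 10 z^{2}\right) 2 z = 2 z \left(z - 10 z^{2}\right)$)
$Z{\left(g \right)} = 558$ ($Z{\left(g \right)} = \left(-3\right)^{2} \left(2 - -60\right) = 9 \left(2 + 60\right) = 9 \cdot 62 = 558$)
$38074 + Z{\left(31 \right)} = 38074 + 558 = 38632$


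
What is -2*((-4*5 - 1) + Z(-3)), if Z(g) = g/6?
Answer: 43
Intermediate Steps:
Z(g) = g/6 (Z(g) = g*(⅙) = g/6)
-2*((-4*5 - 1) + Z(-3)) = -2*((-4*5 - 1) + (⅙)*(-3)) = -2*((-20 - 1) - ½) = -2*(-21 - ½) = -2*(-43/2) = 43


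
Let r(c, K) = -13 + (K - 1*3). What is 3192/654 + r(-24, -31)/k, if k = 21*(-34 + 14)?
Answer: 228563/45780 ≈ 4.9926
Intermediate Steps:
r(c, K) = -16 + K (r(c, K) = -13 + (K - 3) = -13 + (-3 + K) = -16 + K)
k = -420 (k = 21*(-20) = -420)
3192/654 + r(-24, -31)/k = 3192/654 + (-16 - 31)/(-420) = 3192*(1/654) - 47*(-1/420) = 532/109 + 47/420 = 228563/45780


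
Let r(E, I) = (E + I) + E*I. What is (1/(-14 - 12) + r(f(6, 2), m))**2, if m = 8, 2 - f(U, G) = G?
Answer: 42849/676 ≈ 63.386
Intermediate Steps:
f(U, G) = 2 - G
r(E, I) = E + I + E*I
(1/(-14 - 12) + r(f(6, 2), m))**2 = (1/(-14 - 12) + ((2 - 1*2) + 8 + (2 - 1*2)*8))**2 = (1/(-26) + ((2 - 2) + 8 + (2 - 2)*8))**2 = (-1/26 + (0 + 8 + 0*8))**2 = (-1/26 + (0 + 8 + 0))**2 = (-1/26 + 8)**2 = (207/26)**2 = 42849/676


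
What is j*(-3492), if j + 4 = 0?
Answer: 13968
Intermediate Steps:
j = -4 (j = -4 + 0 = -4)
j*(-3492) = -4*(-3492) = 13968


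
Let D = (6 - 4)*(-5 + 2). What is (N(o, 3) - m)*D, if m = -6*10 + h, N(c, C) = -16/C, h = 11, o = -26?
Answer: -262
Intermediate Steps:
m = -49 (m = -6*10 + 11 = -60 + 11 = -49)
D = -6 (D = 2*(-3) = -6)
(N(o, 3) - m)*D = (-16/3 - 1*(-49))*(-6) = (-16*⅓ + 49)*(-6) = (-16/3 + 49)*(-6) = (131/3)*(-6) = -262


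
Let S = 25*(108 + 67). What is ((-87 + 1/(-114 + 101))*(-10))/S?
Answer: 2264/11375 ≈ 0.19903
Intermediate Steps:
S = 4375 (S = 25*175 = 4375)
((-87 + 1/(-114 + 101))*(-10))/S = ((-87 + 1/(-114 + 101))*(-10))/4375 = ((-87 + 1/(-13))*(-10))*(1/4375) = ((-87 - 1/13)*(-10))*(1/4375) = -1132/13*(-10)*(1/4375) = (11320/13)*(1/4375) = 2264/11375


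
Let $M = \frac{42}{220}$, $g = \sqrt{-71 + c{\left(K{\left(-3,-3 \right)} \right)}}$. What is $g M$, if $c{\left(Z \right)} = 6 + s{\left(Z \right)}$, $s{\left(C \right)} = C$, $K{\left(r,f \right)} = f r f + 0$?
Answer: $\frac{21 i \sqrt{23}}{55} \approx 1.8311 i$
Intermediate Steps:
$K{\left(r,f \right)} = r f^{2}$ ($K{\left(r,f \right)} = r f^{2} + 0 = r f^{2}$)
$c{\left(Z \right)} = 6 + Z$
$g = 2 i \sqrt{23}$ ($g = \sqrt{-71 + \left(6 - 3 \left(-3\right)^{2}\right)} = \sqrt{-71 + \left(6 - 27\right)} = \sqrt{-71 - 21} = \sqrt{-92} = 2 i \sqrt{23} \approx 9.5917 i$)
$M = \frac{21}{110}$ ($M = 42 \cdot \frac{1}{220} = \frac{21}{110} \approx 0.19091$)
$g M = 2 i \sqrt{23} \cdot \frac{21}{110} = \frac{21 i \sqrt{23}}{55}$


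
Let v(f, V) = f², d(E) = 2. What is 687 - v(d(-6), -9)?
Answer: 683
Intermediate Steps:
687 - v(d(-6), -9) = 687 - 1*2² = 687 - 1*4 = 687 - 4 = 683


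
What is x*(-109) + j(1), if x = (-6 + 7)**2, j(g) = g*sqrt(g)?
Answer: -108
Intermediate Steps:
j(g) = g**(3/2)
x = 1 (x = 1**2 = 1)
x*(-109) + j(1) = 1*(-109) + 1**(3/2) = -109 + 1 = -108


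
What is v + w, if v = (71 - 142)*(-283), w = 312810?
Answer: 332903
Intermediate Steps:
v = 20093 (v = -71*(-283) = 20093)
v + w = 20093 + 312810 = 332903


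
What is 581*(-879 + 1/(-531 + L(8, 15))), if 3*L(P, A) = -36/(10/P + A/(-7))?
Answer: -6607948886/12939 ≈ -5.1070e+5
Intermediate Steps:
L(P, A) = -12/(10/P - A/7) (L(P, A) = (-36/(10/P + A/(-7)))/3 = (-36/(10/P + A*(-⅐)))/3 = (-36/(10/P - A/7))/3 = -12/(10/P - A/7))
581*(-879 + 1/(-531 + L(8, 15))) = 581*(-879 + 1/(-531 + 84*8/(-70 + 15*8))) = 581*(-879 + 1/(-531 + 84*8/(-70 + 120))) = 581*(-879 + 1/(-531 + 84*8/50)) = 581*(-879 + 1/(-531 + 84*8*(1/50))) = 581*(-879 + 1/(-531 + 336/25)) = 581*(-879 + 1/(-12939/25)) = 581*(-879 - 25/12939) = 581*(-11373406/12939) = -6607948886/12939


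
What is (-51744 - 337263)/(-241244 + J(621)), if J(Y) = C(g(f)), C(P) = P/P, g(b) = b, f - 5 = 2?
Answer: 389007/241243 ≈ 1.6125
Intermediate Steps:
f = 7 (f = 5 + 2 = 7)
C(P) = 1
J(Y) = 1
(-51744 - 337263)/(-241244 + J(621)) = (-51744 - 337263)/(-241244 + 1) = -389007/(-241243) = -389007*(-1/241243) = 389007/241243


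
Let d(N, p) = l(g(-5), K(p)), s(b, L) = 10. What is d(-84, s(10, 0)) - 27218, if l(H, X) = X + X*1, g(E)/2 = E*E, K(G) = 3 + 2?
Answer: -27208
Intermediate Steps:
K(G) = 5
g(E) = 2*E² (g(E) = 2*(E*E) = 2*E²)
l(H, X) = 2*X (l(H, X) = X + X = 2*X)
d(N, p) = 10 (d(N, p) = 2*5 = 10)
d(-84, s(10, 0)) - 27218 = 10 - 27218 = -27208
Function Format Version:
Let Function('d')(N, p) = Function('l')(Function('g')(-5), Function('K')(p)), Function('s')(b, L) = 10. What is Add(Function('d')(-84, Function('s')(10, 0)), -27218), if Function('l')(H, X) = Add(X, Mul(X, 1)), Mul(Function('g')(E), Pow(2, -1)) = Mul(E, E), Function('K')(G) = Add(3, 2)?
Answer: -27208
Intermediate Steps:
Function('K')(G) = 5
Function('g')(E) = Mul(2, Pow(E, 2)) (Function('g')(E) = Mul(2, Mul(E, E)) = Mul(2, Pow(E, 2)))
Function('l')(H, X) = Mul(2, X) (Function('l')(H, X) = Add(X, X) = Mul(2, X))
Function('d')(N, p) = 10 (Function('d')(N, p) = Mul(2, 5) = 10)
Add(Function('d')(-84, Function('s')(10, 0)), -27218) = Add(10, -27218) = -27208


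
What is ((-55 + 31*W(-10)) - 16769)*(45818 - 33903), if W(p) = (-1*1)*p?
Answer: -196764310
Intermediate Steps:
W(p) = -p
((-55 + 31*W(-10)) - 16769)*(45818 - 33903) = ((-55 + 31*(-1*(-10))) - 16769)*(45818 - 33903) = ((-55 + 31*10) - 16769)*11915 = ((-55 + 310) - 16769)*11915 = (255 - 16769)*11915 = -16514*11915 = -196764310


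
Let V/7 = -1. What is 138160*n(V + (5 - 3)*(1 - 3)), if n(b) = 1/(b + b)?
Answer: -6280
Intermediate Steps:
V = -7 (V = 7*(-1) = -7)
n(b) = 1/(2*b)
138160*n(V + (5 - 3)*(1 - 3)) = 138160*(1/(2*(-7 + (5 - 3)*(1 - 3)))) = 138160*(1/(2*(-7 + 2*(-2)))) = 138160*(1/(2*(-7 - 4))) = 138160*((½)/(-11)) = 138160*((½)*(-1/11)) = 138160*(-1/22) = -6280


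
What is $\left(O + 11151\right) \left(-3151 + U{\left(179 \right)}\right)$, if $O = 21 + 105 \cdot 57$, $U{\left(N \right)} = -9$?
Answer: $-54216120$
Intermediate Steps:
$O = 6006$ ($O = 21 + 5985 = 6006$)
$\left(O + 11151\right) \left(-3151 + U{\left(179 \right)}\right) = \left(6006 + 11151\right) \left(-3151 - 9\right) = 17157 \left(-3160\right) = -54216120$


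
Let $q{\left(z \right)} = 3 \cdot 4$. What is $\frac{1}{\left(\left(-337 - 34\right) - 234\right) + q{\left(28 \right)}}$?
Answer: $- \frac{1}{593} \approx -0.0016863$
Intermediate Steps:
$q{\left(z \right)} = 12$
$\frac{1}{\left(\left(-337 - 34\right) - 234\right) + q{\left(28 \right)}} = \frac{1}{\left(\left(-337 - 34\right) - 234\right) + 12} = \frac{1}{\left(-371 - 234\right) + 12} = \frac{1}{-605 + 12} = \frac{1}{-593} = - \frac{1}{593}$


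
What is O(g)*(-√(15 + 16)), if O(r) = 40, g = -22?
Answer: -40*√31 ≈ -222.71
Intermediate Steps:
O(g)*(-√(15 + 16)) = 40*(-√(15 + 16)) = 40*(-√31) = -40*√31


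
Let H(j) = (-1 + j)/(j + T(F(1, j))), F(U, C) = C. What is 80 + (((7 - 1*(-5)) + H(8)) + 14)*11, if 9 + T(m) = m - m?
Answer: 289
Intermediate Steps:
T(m) = -9 (T(m) = -9 + (m - m) = -9 + 0 = -9)
H(j) = (-1 + j)/(-9 + j) (H(j) = (-1 + j)/(j - 9) = (-1 + j)/(-9 + j))
80 + (((7 - 1*(-5)) + H(8)) + 14)*11 = 80 + (((7 - 1*(-5)) + (-1 + 8)/(-9 + 8)) + 14)*11 = 80 + (((7 + 5) + 7/(-1)) + 14)*11 = 80 + ((12 - 1*7) + 14)*11 = 80 + ((12 - 7) + 14)*11 = 80 + (5 + 14)*11 = 80 + 19*11 = 80 + 209 = 289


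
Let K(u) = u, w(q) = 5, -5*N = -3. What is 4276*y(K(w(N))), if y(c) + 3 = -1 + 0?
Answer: -17104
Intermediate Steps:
N = ⅗ (N = -⅕*(-3) = ⅗ ≈ 0.60000)
y(c) = -4 (y(c) = -3 + (-1 + 0) = -3 - 1 = -4)
4276*y(K(w(N))) = 4276*(-4) = -17104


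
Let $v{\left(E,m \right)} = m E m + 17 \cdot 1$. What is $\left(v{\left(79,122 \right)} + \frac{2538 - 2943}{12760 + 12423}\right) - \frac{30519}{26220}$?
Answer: $\frac{258804303578901}{220099420} \approx 1.1759 \cdot 10^{6}$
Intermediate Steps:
$v{\left(E,m \right)} = 17 + E m^{2}$ ($v{\left(E,m \right)} = E m m + 17 = E m^{2} + 17 = 17 + E m^{2}$)
$\left(v{\left(79,122 \right)} + \frac{2538 - 2943}{12760 + 12423}\right) - \frac{30519}{26220} = \left(\left(17 + 79 \cdot 122^{2}\right) + \frac{2538 - 2943}{12760 + 12423}\right) - \frac{30519}{26220} = \left(\left(17 + 79 \cdot 14884\right) - \frac{405}{25183}\right) - \frac{10173}{8740} = \left(\left(17 + 1175836\right) - \frac{405}{25183}\right) - \frac{10173}{8740} = \left(1175853 - \frac{405}{25183}\right) - \frac{10173}{8740} = \frac{29611505694}{25183} - \frac{10173}{8740} = \frac{258804303578901}{220099420}$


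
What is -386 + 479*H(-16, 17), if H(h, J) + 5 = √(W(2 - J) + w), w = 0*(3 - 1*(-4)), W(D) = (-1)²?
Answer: -2302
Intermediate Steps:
W(D) = 1
w = 0 (w = 0*(3 + 4) = 0*7 = 0)
H(h, J) = -4 (H(h, J) = -5 + √(1 + 0) = -5 + √1 = -5 + 1 = -4)
-386 + 479*H(-16, 17) = -386 + 479*(-4) = -386 - 1916 = -2302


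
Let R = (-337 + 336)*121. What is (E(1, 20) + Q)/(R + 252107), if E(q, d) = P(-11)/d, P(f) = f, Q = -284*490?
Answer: -2783211/5039720 ≈ -0.55225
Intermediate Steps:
Q = -139160
E(q, d) = -11/d
R = -121 (R = -1*121 = -121)
(E(1, 20) + Q)/(R + 252107) = (-11/20 - 139160)/(-121 + 252107) = (-11*1/20 - 139160)/251986 = (-11/20 - 139160)*(1/251986) = -2783211/20*1/251986 = -2783211/5039720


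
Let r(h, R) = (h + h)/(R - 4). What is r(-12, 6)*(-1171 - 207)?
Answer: 16536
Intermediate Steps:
r(h, R) = 2*h/(-4 + R) (r(h, R) = (2*h)/(-4 + R) = 2*h/(-4 + R))
r(-12, 6)*(-1171 - 207) = (2*(-12)/(-4 + 6))*(-1171 - 207) = (2*(-12)/2)*(-1378) = (2*(-12)*(½))*(-1378) = -12*(-1378) = 16536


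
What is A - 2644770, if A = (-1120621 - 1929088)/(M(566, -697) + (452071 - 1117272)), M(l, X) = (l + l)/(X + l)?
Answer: -230471372356631/87142463 ≈ -2.6448e+6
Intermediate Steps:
M(l, X) = 2*l/(X + l) (M(l, X) = (2*l)/(X + l) = 2*l/(X + l))
A = 399511879/87142463 (A = (-1120621 - 1929088)/(2*566/(-697 + 566) + (452071 - 1117272)) = -3049709/(2*566/(-131) - 665201) = -3049709/(2*566*(-1/131) - 665201) = -3049709/(-1132/131 - 665201) = -3049709/(-87142463/131) = -3049709*(-131/87142463) = 399511879/87142463 ≈ 4.5846)
A - 2644770 = 399511879/87142463 - 2644770 = -230471372356631/87142463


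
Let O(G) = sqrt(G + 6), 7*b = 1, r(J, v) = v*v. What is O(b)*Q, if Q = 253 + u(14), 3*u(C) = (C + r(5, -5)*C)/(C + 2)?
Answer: 3127*sqrt(301)/84 ≈ 645.85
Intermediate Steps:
r(J, v) = v**2
b = 1/7 (b = (1/7)*1 = 1/7 ≈ 0.14286)
u(C) = 26*C/(3*(2 + C)) (u(C) = ((C + (-5)**2*C)/(C + 2))/3 = ((C + 25*C)/(2 + C))/3 = ((26*C)/(2 + C))/3 = (26*C/(2 + C))/3 = 26*C/(3*(2 + C)))
O(G) = sqrt(6 + G)
Q = 3127/12 (Q = 253 + (26/3)*14/(2 + 14) = 253 + (26/3)*14/16 = 253 + (26/3)*14*(1/16) = 253 + 91/12 = 3127/12 ≈ 260.58)
O(b)*Q = sqrt(6 + 1/7)*(3127/12) = sqrt(43/7)*(3127/12) = (sqrt(301)/7)*(3127/12) = 3127*sqrt(301)/84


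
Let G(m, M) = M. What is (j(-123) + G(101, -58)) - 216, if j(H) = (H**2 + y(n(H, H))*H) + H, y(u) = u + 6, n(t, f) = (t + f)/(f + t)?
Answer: 13871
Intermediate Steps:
n(t, f) = 1 (n(t, f) = (f + t)/(f + t) = 1)
y(u) = 6 + u
j(H) = H**2 + 8*H (j(H) = (H**2 + (6 + 1)*H) + H = (H**2 + 7*H) + H = H**2 + 8*H)
(j(-123) + G(101, -58)) - 216 = (-123*(8 - 123) - 58) - 216 = (-123*(-115) - 58) - 216 = (14145 - 58) - 216 = 14087 - 216 = 13871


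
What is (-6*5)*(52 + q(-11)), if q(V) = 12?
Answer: -1920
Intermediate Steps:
(-6*5)*(52 + q(-11)) = (-6*5)*(52 + 12) = -30*64 = -1920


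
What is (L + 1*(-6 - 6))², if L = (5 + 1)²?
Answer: 576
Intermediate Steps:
L = 36 (L = 6² = 36)
(L + 1*(-6 - 6))² = (36 + 1*(-6 - 6))² = (36 + 1*(-12))² = (36 - 12)² = 24² = 576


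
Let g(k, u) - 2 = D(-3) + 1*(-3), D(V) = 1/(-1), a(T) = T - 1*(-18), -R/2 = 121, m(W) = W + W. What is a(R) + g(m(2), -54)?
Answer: -226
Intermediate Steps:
m(W) = 2*W
R = -242 (R = -2*121 = -242)
a(T) = 18 + T (a(T) = T + 18 = 18 + T)
D(V) = -1
g(k, u) = -2 (g(k, u) = 2 + (-1 + 1*(-3)) = 2 + (-1 - 3) = 2 - 4 = -2)
a(R) + g(m(2), -54) = (18 - 242) - 2 = -224 - 2 = -226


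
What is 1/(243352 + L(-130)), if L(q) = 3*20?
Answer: 1/243412 ≈ 4.1083e-6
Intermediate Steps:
L(q) = 60
1/(243352 + L(-130)) = 1/(243352 + 60) = 1/243412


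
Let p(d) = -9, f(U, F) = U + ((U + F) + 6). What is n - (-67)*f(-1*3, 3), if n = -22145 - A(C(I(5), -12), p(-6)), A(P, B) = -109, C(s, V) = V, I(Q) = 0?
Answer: -21835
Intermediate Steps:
f(U, F) = 6 + F + 2*U (f(U, F) = U + ((F + U) + 6) = U + (6 + F + U) = 6 + F + 2*U)
n = -22036 (n = -22145 - 1*(-109) = -22145 + 109 = -22036)
n - (-67)*f(-1*3, 3) = -22036 - (-67)*(6 + 3 + 2*(-1*3)) = -22036 - (-67)*(6 + 3 + 2*(-3)) = -22036 - (-67)*(6 + 3 - 6) = -22036 - (-67)*3 = -22036 - 1*(-201) = -22036 + 201 = -21835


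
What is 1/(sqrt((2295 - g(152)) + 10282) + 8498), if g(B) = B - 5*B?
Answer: 8498/72202819 - 3*sqrt(1465)/72202819 ≈ 0.00011611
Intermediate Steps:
g(B) = -4*B (g(B) = B - 5*B = -4*B)
1/(sqrt((2295 - g(152)) + 10282) + 8498) = 1/(sqrt((2295 - (-4)*152) + 10282) + 8498) = 1/(sqrt((2295 - 1*(-608)) + 10282) + 8498) = 1/(sqrt((2295 + 608) + 10282) + 8498) = 1/(sqrt(2903 + 10282) + 8498) = 1/(sqrt(13185) + 8498) = 1/(3*sqrt(1465) + 8498) = 1/(8498 + 3*sqrt(1465))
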